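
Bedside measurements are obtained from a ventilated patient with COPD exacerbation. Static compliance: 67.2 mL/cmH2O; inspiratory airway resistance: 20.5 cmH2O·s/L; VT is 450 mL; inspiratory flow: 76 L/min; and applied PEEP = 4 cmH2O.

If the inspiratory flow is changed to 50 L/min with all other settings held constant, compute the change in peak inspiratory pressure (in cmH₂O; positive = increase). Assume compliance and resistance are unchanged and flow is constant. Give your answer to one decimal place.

-8.9

Flow: 76 L/min ÷ 60 = 1.2667 L/s.
New flow: 50 L/min ÷ 60 = 0.8333 L/s.
PIP = Vt/C + R·V̇ + PEEP (constant-flow equation of motion).
Only the resistive term changes: ΔPIP = R × ΔV̇ = 20.5 × (0.8333 − 1.2667) = 20.5 × -0.4334 = -8.885 cmH2O.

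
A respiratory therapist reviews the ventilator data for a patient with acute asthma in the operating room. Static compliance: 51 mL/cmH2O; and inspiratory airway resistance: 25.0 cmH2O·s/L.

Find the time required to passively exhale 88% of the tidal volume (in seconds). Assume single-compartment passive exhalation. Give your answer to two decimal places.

τ = R × C = 25.0 × 51 mL/cmH2O = 25.0 × 0.051 L/cmH2O = 1.275 s.
Exhaled fraction f = 1 − e^(−t/τ) → t = −τ·ln(1 − f) = −1.275·ln(0.12) = 2.703 s.

2.70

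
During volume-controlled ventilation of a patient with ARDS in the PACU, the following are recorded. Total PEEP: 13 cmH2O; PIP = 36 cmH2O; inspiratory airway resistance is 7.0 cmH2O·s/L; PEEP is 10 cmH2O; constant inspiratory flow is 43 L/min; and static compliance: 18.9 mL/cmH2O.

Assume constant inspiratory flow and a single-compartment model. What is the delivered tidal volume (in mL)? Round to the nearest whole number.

340

Flow: 43 L/min ÷ 60 = 0.7167 L/s.
Total PEEP = 13 cmH2O (set 10 + intrinsic 3); this is the baseline alveolar pressure.
Equation of motion (constant flow): PIP = Vt/C + R·V̇ + PEEP.
Vt/C = PIP − R·V̇ − PEEP = 36 − 5.017 − 13 = 17.983 cmH2O.
Vt = C × 17.983 = 18.9 × 17.983 = 339.88 mL.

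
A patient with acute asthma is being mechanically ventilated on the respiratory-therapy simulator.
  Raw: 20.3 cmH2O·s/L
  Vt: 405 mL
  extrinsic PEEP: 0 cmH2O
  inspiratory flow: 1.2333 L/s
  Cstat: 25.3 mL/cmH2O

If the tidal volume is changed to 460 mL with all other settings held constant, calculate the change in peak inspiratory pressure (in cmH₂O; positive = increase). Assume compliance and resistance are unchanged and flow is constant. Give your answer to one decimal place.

2.2

PIP = Vt/C + R·V̇ + PEEP (constant-flow equation of motion).
Only the elastic term changes: ΔPIP = ΔVt / C = (460 − 405) / 25.3 = 2.174 cmH2O.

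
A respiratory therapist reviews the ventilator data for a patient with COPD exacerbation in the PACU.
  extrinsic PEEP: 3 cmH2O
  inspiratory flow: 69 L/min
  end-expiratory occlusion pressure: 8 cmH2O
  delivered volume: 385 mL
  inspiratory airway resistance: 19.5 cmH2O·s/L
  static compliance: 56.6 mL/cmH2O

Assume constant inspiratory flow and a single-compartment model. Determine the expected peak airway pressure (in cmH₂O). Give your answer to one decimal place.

Flow: 69 L/min ÷ 60 = 1.15 L/s.
Total PEEP = 8 cmH2O (set 3 + intrinsic 5); this is the baseline alveolar pressure.
Equation of motion (constant flow): PIP = Vt/C + R·V̇ + PEEP.
PIP = 385/56.6 + 19.5×1.15 + 8 = 6.802 + 22.425 + 8 = 37.227 cmH2O.

37.2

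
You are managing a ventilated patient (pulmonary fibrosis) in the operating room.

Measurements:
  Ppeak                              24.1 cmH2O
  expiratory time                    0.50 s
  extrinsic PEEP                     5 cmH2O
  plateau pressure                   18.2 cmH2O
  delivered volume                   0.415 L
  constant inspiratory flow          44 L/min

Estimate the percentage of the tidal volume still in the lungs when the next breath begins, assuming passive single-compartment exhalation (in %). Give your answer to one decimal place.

Flow: 44 L/min ÷ 60 = 0.7333 L/s.
R = (PIP − Pplat)/V̇ = (24.1 − 18.2) / 0.7333 = 5.9/0.7333 = 8.046 cmH2O·s/L.
C = Vt/(Pplat − PEEP) = 415.0 / (18.2 − 5) = 415.0/13.2 = 31.439 mL/cmH2O.
τ = R × C = 8.046 × 0.03144 L/cmH2O = 0.253 s.
Fraction remaining at end-expiration = e^(−Te/τ) = e^(−0.50/0.253) = 0.1386 → 13.86%.

13.9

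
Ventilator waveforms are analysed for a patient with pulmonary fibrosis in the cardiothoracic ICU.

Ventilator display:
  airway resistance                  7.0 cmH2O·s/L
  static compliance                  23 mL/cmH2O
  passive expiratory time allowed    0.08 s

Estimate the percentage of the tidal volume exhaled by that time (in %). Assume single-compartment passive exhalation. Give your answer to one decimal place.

τ = R × C = 7.0 × 23 mL/cmH2O = 7.0 × 0.023 L/cmH2O = 0.161 s.
Passive exhalation: V(t)/V₀ = e^(−t/τ) = e^(−0.08/0.161) = 0.6084.
Fraction exhaled = 1 − 0.6084 = 0.3916 → 39.16%.

39.2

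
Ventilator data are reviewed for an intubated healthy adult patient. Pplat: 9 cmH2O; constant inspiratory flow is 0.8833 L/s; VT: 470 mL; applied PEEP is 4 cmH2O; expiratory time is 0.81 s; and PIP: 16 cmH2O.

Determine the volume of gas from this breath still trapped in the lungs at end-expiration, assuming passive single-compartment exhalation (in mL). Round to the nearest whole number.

158

R = (PIP − Pplat)/V̇ = (16 − 9) / 0.8833 = 7.0/0.8833 = 7.925 cmH2O·s/L.
C = Vt/(Pplat − PEEP) = 470.0 / (9 − 4) = 470.0/5.0 = 94.0 mL/cmH2O.
τ = R × C = 7.925 × 0.094 L/cmH2O = 0.745 s.
Fraction remaining = e^(−Te/τ) = e^(−0.81/0.745) = 0.3371.
Trapped volume = 470.0 × 0.3371 = 158.44 mL.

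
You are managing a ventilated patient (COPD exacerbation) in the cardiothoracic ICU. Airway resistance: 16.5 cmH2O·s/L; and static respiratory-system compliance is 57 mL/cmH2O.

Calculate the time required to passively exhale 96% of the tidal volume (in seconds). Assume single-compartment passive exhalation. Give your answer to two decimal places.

3.03

τ = R × C = 16.5 × 57 mL/cmH2O = 16.5 × 0.057 L/cmH2O = 0.9405 s.
Exhaled fraction f = 1 − e^(−t/τ) → t = −τ·ln(1 − f) = −0.9405·ln(0.04) = 3.027 s.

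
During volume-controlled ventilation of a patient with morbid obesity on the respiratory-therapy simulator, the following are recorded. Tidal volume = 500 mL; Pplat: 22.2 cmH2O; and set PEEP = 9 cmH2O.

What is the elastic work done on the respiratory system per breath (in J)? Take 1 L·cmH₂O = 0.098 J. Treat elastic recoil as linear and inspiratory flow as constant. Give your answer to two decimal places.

Elastic work ≈ ½ × (Pplat − PEEP) × Vt = 0.5 × (22.2 − 9) × 0.500 L = 0.5 × 13.2 × 0.500 = 3.3 L·cmH2O.
× 0.098 J/(L·cmH2O) → 0.3234 J.

0.32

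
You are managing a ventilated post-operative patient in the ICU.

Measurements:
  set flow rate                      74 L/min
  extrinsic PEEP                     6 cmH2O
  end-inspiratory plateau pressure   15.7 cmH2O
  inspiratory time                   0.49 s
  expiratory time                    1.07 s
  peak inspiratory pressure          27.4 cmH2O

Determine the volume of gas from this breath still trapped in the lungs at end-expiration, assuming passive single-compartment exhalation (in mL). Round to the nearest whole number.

99

Flow: 74 L/min ÷ 60 = 1.2333 L/s.
Vt = flow × Ti = 1.2333 L/s × 0.49 s × 1000 mL/L = 604.32 mL.
R = (PIP − Pplat)/V̇ = (27.4 − 15.7) / 1.2333 = 11.7/1.2333 = 9.487 cmH2O·s/L.
C = Vt/(Pplat − PEEP) = 604.32 / (15.7 − 6) = 604.32/9.7 = 62.301 mL/cmH2O.
τ = R × C = 9.487 × 0.0623 L/cmH2O = 0.591 s.
Fraction remaining = e^(−Te/τ) = e^(−1.07/0.591) = 0.1636.
Trapped volume = 604.32 × 0.1636 = 98.867 mL.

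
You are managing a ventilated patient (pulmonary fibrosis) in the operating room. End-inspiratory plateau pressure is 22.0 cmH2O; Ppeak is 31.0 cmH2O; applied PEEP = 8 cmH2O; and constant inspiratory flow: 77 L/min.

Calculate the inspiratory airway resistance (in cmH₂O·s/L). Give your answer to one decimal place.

7.0

Flow: 77 L/min ÷ 60 = 1.2833 L/s.
Raw = (PIP − Pplat) / flow = (31.0 − 22.0) / 1.2833 = 9.0 / 1.2833 = 7.013 cmH2O·s/L.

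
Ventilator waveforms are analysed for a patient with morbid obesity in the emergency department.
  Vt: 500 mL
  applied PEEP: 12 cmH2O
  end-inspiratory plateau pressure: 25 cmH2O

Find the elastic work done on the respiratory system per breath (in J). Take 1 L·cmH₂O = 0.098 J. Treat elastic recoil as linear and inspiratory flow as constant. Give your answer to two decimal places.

0.32

Elastic work ≈ ½ × (Pplat − PEEP) × Vt = 0.5 × (25 − 12) × 0.500 L = 0.5 × 13.0 × 0.500 = 3.25 L·cmH2O.
× 0.098 J/(L·cmH2O) → 0.3185 J.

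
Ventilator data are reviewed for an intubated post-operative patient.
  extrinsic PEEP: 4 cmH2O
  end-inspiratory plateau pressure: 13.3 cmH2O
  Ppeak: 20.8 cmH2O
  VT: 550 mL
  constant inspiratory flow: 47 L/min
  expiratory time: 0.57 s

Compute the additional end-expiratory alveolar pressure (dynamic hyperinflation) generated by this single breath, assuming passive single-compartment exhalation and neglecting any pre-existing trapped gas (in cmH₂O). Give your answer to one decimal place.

Flow: 47 L/min ÷ 60 = 0.7833 L/s.
R = (PIP − Pplat)/V̇ = (20.8 − 13.3) / 0.7833 = 7.5/0.7833 = 9.575 cmH2O·s/L.
C = Vt/(Pplat − PEEP) = 550.0 / (13.3 − 4) = 550.0/9.3 = 59.14 mL/cmH2O.
τ = R × C = 9.575 × 0.05914 L/cmH2O = 0.5663 s.
Fraction remaining = e^(−Te/τ) = e^(−0.57/0.5663) = 0.3655; trapped volume = 550.0 × 0.3655 = 201.03 mL.
Additional alveolar pressure from trapping ≈ V_trapped / C = 201.03 / 59.14 = 3.399 cmH2O.

3.4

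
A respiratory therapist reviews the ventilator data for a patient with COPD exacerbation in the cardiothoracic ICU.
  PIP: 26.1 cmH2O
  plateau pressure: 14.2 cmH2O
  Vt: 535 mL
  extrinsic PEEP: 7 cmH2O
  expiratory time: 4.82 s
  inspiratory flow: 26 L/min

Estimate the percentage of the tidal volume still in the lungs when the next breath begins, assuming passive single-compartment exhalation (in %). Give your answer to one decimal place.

Flow: 26 L/min ÷ 60 = 0.4333 L/s.
R = (PIP − Pplat)/V̇ = (26.1 − 14.2) / 0.4333 = 11.9/0.4333 = 27.464 cmH2O·s/L.
C = Vt/(Pplat − PEEP) = 535.0 / (14.2 − 7) = 535.0/7.2 = 74.306 mL/cmH2O.
τ = R × C = 27.464 × 0.07431 L/cmH2O = 2.041 s.
Fraction remaining at end-expiration = e^(−Te/τ) = e^(−4.82/2.041) = 0.09427 → 9.427%.

9.4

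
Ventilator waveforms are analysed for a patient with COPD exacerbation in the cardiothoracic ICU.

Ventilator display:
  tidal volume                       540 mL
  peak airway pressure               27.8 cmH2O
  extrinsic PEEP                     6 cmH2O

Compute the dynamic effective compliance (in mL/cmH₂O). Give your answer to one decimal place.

24.8

Dynamic compliance = Vt / (PIP − PEEP) = 540 / (27.8 − 6) = 540 / 21.8 = 24.771 mL/cmH2O.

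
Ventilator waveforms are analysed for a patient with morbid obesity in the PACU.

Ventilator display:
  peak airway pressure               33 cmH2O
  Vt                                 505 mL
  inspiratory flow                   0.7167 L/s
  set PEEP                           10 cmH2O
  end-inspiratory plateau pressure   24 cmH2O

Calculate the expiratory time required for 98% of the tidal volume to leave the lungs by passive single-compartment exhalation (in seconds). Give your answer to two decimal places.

R = (PIP − Pplat)/V̇ = (33 − 24) / 0.7167 = 9.0/0.7167 = 12.558 cmH2O·s/L.
C = Vt/(Pplat − PEEP) = 505.0 / (24 − 10) = 505.0/14.0 = 36.071 mL/cmH2O.
τ = R × C = 12.558 × 0.03607 L/cmH2O = 0.453 s.
t = −τ·ln(1 − 0.98) = −0.453·ln(0.02) = 1.772 s.

1.77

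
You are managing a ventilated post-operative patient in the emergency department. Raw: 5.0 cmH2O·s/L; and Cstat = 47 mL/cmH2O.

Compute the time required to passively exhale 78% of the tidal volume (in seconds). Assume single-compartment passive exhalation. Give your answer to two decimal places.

0.36

τ = R × C = 5.0 × 47 mL/cmH2O = 5.0 × 0.047 L/cmH2O = 0.235 s.
Exhaled fraction f = 1 − e^(−t/τ) → t = −τ·ln(1 − f) = −0.235·ln(0.22) = 0.3558 s.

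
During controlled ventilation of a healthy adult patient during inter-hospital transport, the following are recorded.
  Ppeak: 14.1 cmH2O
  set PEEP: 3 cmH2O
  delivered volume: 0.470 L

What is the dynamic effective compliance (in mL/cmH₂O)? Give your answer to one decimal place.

Dynamic compliance = Vt / (PIP − PEEP) = 470 / (14.1 − 3) = 470 / 11.1 = 42.342 mL/cmH2O.

42.3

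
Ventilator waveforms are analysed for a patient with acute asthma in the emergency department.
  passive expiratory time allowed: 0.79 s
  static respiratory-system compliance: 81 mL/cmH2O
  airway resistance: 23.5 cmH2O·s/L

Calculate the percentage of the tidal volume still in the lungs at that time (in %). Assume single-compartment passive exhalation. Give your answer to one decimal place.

τ = R × C = 23.5 × 81 mL/cmH2O = 23.5 × 0.081 L/cmH2O = 1.904 s.
Passive exhalation: V(t)/V₀ = e^(−t/τ) = e^(−0.79/1.904) = 0.6604.
Fraction remaining = 0.6604 → 66.04%.

66.0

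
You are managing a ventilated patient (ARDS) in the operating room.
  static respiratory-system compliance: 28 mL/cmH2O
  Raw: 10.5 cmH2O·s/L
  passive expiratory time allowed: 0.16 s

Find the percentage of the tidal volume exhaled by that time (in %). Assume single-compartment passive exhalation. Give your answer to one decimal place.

42.0

τ = R × C = 10.5 × 28 mL/cmH2O = 10.5 × 0.028 L/cmH2O = 0.294 s.
Passive exhalation: V(t)/V₀ = e^(−t/τ) = e^(−0.16/0.294) = 0.5803.
Fraction exhaled = 1 − 0.5803 = 0.4197 → 41.97%.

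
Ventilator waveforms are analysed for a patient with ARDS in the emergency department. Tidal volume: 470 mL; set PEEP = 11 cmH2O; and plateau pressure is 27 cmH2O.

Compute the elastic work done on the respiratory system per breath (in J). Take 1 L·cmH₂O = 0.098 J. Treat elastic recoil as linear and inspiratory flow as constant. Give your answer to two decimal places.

0.37

Elastic work ≈ ½ × (Pplat − PEEP) × Vt = 0.5 × (27 − 11) × 0.470 L = 0.5 × 16.0 × 0.470 = 3.76 L·cmH2O.
× 0.098 J/(L·cmH2O) → 0.3685 J.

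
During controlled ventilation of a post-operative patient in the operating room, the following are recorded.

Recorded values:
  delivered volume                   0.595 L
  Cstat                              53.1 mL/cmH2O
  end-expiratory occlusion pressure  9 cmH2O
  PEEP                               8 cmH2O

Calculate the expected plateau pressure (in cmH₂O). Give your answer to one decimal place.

20.2

End-expiratory occlusion gives total PEEP = 9 cmH2O (intrinsic PEEP = 9 − 8 = 1). Use total PEEP for the elastic gradient.
Pplat = PEEPtotal + Vt / Cstat = 9 + 595 / 53.1 = 9 + 11.205 = 20.205 cmH2O.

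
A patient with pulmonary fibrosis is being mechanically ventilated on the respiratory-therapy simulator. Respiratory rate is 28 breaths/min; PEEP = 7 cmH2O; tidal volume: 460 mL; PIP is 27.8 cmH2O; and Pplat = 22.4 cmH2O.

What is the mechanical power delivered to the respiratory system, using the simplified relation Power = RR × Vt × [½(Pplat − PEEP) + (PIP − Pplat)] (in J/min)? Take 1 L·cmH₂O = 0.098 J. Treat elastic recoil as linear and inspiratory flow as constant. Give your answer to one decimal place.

16.5

Per-breath work = Vt × [½(Pplat−PEEP) + (PIP−Pplat)] = 0.460 × [0.5×15.4 + 5.4] = 0.460 × 13.1 = 6.026 L·cmH2O.
Power = 28 × 6.026 = 168.73 L·cmH2O/min.
× 0.098 J/(L·cmH2O) → 16.536 J/min.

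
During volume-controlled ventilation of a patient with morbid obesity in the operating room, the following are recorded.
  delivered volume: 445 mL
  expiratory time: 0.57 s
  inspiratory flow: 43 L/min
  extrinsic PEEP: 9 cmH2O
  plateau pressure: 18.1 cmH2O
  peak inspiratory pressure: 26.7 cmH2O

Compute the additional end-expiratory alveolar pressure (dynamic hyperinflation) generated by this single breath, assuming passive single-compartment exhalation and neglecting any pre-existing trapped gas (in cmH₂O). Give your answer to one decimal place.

3.4

Flow: 43 L/min ÷ 60 = 0.7167 L/s.
R = (PIP − Pplat)/V̇ = (26.7 − 18.1) / 0.7167 = 8.6/0.7167 = 11.999 cmH2O·s/L.
C = Vt/(Pplat − PEEP) = 445.0 / (18.1 − 9) = 445.0/9.1 = 48.901 mL/cmH2O.
τ = R × C = 11.999 × 0.0489 L/cmH2O = 0.5868 s.
Fraction remaining = e^(−Te/τ) = e^(−0.57/0.5868) = 0.3786; trapped volume = 445.0 × 0.3786 = 168.48 mL.
Additional alveolar pressure from trapping ≈ V_trapped / C = 168.48 / 48.901 = 3.445 cmH2O.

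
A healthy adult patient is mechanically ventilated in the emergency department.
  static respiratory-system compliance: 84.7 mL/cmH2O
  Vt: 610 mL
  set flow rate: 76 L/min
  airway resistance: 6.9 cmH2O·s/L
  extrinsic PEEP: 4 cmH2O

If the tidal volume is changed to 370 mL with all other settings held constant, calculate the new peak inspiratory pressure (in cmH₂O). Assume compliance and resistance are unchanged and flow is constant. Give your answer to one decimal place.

Flow: 76 L/min ÷ 60 = 1.2667 L/s.
PIP = Vt/C + R·V̇ + PEEP (constant-flow equation of motion).
Only the elastic term changes: ΔPIP = ΔVt / C = (370 − 610) / 84.7 = -2.834 cmH2O.
Original PIP = 610/84.7 + 6.9×1.2667 + 4 = 19.942 cmH2O; new PIP = 19.942 + (-2.834) = 17.108 cmH2O.

17.1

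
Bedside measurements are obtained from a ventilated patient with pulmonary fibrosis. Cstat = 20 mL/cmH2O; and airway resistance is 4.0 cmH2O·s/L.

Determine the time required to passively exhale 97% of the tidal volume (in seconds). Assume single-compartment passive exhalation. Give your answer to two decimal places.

τ = R × C = 4.0 × 20 mL/cmH2O = 4.0 × 0.020 L/cmH2O = 0.08 s.
Exhaled fraction f = 1 − e^(−t/τ) → t = −τ·ln(1 − f) = −0.08·ln(0.03) = 0.2805 s.

0.28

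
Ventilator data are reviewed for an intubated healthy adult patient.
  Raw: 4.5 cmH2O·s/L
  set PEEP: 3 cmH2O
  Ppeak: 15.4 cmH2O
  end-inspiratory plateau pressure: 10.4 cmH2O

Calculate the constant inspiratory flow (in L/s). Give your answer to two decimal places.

1.11

flow = (PIP − Pplat) / Raw = 5.0 / 4.5 = 1.111 L/s.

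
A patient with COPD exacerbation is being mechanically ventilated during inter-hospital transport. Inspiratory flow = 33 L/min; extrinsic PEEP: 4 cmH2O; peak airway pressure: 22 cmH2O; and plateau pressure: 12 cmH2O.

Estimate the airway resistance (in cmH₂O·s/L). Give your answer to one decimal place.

Flow: 33 L/min ÷ 60 = 0.55 L/s.
Raw = (PIP − Pplat) / flow = (22 − 12) / 0.55 = 10.0 / 0.55 = 18.182 cmH2O·s/L.

18.2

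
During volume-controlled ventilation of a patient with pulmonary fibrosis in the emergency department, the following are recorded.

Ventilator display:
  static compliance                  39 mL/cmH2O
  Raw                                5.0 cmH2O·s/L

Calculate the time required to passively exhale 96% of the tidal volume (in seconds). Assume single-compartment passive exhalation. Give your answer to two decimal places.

τ = R × C = 5.0 × 39 mL/cmH2O = 5.0 × 0.039 L/cmH2O = 0.195 s.
Exhaled fraction f = 1 − e^(−t/τ) → t = −τ·ln(1 − f) = −0.195·ln(0.04) = 0.6277 s.

0.63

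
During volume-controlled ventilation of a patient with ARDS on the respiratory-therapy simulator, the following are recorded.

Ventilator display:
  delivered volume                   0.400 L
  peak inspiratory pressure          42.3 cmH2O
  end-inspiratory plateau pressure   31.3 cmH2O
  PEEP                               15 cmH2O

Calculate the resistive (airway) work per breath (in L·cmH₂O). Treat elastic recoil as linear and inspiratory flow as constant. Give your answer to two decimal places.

4.40

With constant inspiratory flow the resistive pressure is constant at PIP − Pplat = 42.3 − 31.3 = 11.0 cmH2O, so resistive work = 11.0 × 0.400 = 4.4 L·cmH2O.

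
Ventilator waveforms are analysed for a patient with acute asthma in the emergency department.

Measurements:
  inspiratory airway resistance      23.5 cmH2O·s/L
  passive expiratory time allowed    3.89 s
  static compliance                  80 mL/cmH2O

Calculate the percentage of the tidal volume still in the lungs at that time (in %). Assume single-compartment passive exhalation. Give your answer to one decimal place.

12.6

τ = R × C = 23.5 × 80 mL/cmH2O = 23.5 × 0.080 L/cmH2O = 1.88 s.
Passive exhalation: V(t)/V₀ = e^(−t/τ) = e^(−3.89/1.88) = 0.1263.
Fraction remaining = 0.1263 → 12.63%.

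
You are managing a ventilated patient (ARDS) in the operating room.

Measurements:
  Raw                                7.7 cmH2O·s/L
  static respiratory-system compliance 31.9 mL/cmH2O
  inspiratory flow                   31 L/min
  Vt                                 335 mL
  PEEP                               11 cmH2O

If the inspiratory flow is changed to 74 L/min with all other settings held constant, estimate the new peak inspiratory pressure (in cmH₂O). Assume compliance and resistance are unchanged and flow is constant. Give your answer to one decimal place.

Flow: 31 L/min ÷ 60 = 0.5167 L/s.
New flow: 74 L/min ÷ 60 = 1.2333 L/s.
PIP = Vt/C + R·V̇ + PEEP (constant-flow equation of motion).
Only the resistive term changes: ΔPIP = R × ΔV̇ = 7.7 × (1.2333 − 0.5167) = 7.7 × 0.7166 = 5.518 cmH2O.
Original PIP = 335/31.9 + 7.7×0.5167 + 11 = 25.48 cmH2O; new PIP = 25.48 + (5.518) = 30.998 cmH2O.

31.0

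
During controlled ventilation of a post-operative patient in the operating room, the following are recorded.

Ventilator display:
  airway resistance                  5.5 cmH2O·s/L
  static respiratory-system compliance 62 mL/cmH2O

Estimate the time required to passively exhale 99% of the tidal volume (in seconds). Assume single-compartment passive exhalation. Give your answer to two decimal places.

1.57

τ = R × C = 5.5 × 62 mL/cmH2O = 5.5 × 0.062 L/cmH2O = 0.341 s.
Exhaled fraction f = 1 − e^(−t/τ) → t = −τ·ln(1 − f) = −0.341·ln(0.01) = 1.57 s.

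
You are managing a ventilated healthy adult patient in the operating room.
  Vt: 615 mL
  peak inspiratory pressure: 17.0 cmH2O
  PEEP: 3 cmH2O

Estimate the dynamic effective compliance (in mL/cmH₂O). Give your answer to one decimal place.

43.9

Dynamic compliance = Vt / (PIP − PEEP) = 615 / (17.0 − 3) = 615 / 14.0 = 43.929 mL/cmH2O.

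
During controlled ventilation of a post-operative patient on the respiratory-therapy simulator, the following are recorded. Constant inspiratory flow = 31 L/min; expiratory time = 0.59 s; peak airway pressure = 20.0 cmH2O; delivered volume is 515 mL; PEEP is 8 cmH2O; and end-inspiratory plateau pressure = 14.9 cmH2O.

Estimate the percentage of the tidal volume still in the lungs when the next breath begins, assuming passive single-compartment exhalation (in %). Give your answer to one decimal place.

44.9

Flow: 31 L/min ÷ 60 = 0.5167 L/s.
R = (PIP − Pplat)/V̇ = (20.0 − 14.9) / 0.5167 = 5.1/0.5167 = 9.87 cmH2O·s/L.
C = Vt/(Pplat − PEEP) = 515.0 / (14.9 − 8) = 515.0/6.9 = 74.638 mL/cmH2O.
τ = R × C = 9.87 × 0.07464 L/cmH2O = 0.7367 s.
Fraction remaining at end-expiration = e^(−Te/τ) = e^(−0.59/0.7367) = 0.4489 → 44.89%.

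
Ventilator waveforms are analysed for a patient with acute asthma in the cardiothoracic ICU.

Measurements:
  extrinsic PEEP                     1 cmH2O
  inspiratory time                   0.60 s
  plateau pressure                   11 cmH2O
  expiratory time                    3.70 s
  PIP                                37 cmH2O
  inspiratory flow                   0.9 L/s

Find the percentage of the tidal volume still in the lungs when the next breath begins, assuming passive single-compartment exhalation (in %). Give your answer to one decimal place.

Vt = flow × Ti = 0.9 L/s × 0.60 s × 1000 mL/L = 540.0 mL.
R = (PIP − Pplat)/V̇ = (37 − 11) / 0.9 = 26.0/0.9 = 28.889 cmH2O·s/L.
C = Vt/(Pplat − PEEP) = 540.0 / (11 − 1) = 540.0/10.0 = 54.0 mL/cmH2O.
τ = R × C = 28.889 × 0.054 L/cmH2O = 1.56 s.
Fraction remaining at end-expiration = e^(−Te/τ) = e^(−3.70/1.56) = 0.09331 → 9.331%.

9.3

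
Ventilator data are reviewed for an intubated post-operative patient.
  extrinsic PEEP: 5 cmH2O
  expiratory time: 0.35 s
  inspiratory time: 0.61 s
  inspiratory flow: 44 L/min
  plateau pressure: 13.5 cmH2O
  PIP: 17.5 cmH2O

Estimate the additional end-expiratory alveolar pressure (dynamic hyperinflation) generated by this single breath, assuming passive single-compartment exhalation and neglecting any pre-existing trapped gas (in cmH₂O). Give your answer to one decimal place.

2.5

Flow: 44 L/min ÷ 60 = 0.7333 L/s.
Vt = flow × Ti = 0.7333 L/s × 0.61 s × 1000 mL/L = 447.31 mL.
R = (PIP − Pplat)/V̇ = (17.5 − 13.5) / 0.7333 = 4.0/0.7333 = 5.455 cmH2O·s/L.
C = Vt/(Pplat − PEEP) = 447.31 / (13.5 − 5) = 447.31/8.5 = 52.625 mL/cmH2O.
τ = R × C = 5.455 × 0.05263 L/cmH2O = 0.2871 s.
Fraction remaining = e^(−Te/τ) = e^(−0.35/0.2871) = 0.2955; trapped volume = 447.31 × 0.2955 = 132.18 mL.
Additional alveolar pressure from trapping ≈ V_trapped / C = 132.18 / 52.625 = 2.512 cmH2O.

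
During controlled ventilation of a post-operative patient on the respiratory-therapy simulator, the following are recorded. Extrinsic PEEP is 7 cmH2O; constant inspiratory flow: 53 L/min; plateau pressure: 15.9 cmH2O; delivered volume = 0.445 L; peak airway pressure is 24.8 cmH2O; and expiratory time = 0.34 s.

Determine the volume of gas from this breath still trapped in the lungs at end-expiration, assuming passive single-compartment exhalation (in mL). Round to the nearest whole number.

Flow: 53 L/min ÷ 60 = 0.8833 L/s.
R = (PIP − Pplat)/V̇ = (24.8 − 15.9) / 0.8833 = 8.9/0.8833 = 10.076 cmH2O·s/L.
C = Vt/(Pplat − PEEP) = 445.0 / (15.9 − 7) = 445.0/8.9 = 50.0 mL/cmH2O.
τ = R × C = 10.076 × 0.05 L/cmH2O = 0.5038 s.
Fraction remaining = e^(−Te/τ) = e^(−0.34/0.5038) = 0.5092.
Trapped volume = 445.0 × 0.5092 = 226.59 mL.

227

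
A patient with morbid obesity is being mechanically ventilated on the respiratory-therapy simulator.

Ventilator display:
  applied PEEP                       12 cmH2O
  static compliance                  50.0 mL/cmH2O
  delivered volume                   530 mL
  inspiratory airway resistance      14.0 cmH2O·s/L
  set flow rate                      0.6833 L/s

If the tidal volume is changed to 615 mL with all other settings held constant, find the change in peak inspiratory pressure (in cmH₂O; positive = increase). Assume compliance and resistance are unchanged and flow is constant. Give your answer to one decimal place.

1.7

PIP = Vt/C + R·V̇ + PEEP (constant-flow equation of motion).
Only the elastic term changes: ΔPIP = ΔVt / C = (615 − 530) / 50.0 = 1.7 cmH2O.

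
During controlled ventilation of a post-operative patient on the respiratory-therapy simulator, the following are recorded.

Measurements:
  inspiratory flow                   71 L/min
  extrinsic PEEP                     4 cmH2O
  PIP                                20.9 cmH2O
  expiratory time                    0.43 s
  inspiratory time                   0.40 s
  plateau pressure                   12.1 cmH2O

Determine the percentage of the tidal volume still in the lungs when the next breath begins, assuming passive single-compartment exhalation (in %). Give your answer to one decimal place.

37.2

Flow: 71 L/min ÷ 60 = 1.1833 L/s.
Vt = flow × Ti = 1.1833 L/s × 0.40 s × 1000 mL/L = 473.32 mL.
R = (PIP − Pplat)/V̇ = (20.9 − 12.1) / 1.1833 = 8.8/1.1833 = 7.437 cmH2O·s/L.
C = Vt/(Pplat − PEEP) = 473.32 / (12.1 − 4) = 473.32/8.1 = 58.435 mL/cmH2O.
τ = R × C = 7.437 × 0.05844 L/cmH2O = 0.4346 s.
Fraction remaining at end-expiration = e^(−Te/τ) = e^(−0.43/0.4346) = 0.3718 → 37.18%.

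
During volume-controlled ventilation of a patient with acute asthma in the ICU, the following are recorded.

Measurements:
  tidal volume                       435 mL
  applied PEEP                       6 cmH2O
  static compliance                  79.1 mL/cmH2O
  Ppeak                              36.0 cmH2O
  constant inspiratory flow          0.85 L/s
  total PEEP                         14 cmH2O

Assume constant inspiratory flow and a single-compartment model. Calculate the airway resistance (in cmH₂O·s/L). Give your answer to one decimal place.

Total PEEP = 14 cmH2O (set 6 + intrinsic 8); this is the baseline alveolar pressure.
Equation of motion (constant flow): PIP = Vt/C + R·V̇ + PEEP.
R·V̇ = PIP − Vt/C − PEEP = 36.0 − 435/79.1 − 14 = 36.0 − 5.499 − 14 = 16.501 cmH2O.
R = 16.501 / 0.85 = 19.413 cmH2O·s/L.

19.4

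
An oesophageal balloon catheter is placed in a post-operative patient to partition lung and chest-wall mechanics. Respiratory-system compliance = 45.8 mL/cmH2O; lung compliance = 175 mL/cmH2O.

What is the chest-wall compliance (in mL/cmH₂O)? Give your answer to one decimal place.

1/Ccw = 1/Crs − 1/CL.
1/Ccw = 1/45.8 − 1/175 = 0.01612.
Ccw = 62.035 mL/cmH2O.

62.0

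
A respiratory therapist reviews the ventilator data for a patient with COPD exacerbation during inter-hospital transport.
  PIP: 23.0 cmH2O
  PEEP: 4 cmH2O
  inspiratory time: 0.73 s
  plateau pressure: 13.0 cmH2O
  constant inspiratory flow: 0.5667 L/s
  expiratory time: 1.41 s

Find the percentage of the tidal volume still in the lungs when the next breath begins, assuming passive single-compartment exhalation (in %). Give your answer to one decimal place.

Vt = flow × Ti = 0.5667 L/s × 0.73 s × 1000 mL/L = 413.69 mL.
R = (PIP − Pplat)/V̇ = (23.0 − 13.0) / 0.5667 = 10.0/0.5667 = 17.646 cmH2O·s/L.
C = Vt/(Pplat − PEEP) = 413.69 / (13.0 − 4) = 413.69/9.0 = 45.966 mL/cmH2O.
τ = R × C = 17.646 × 0.04597 L/cmH2O = 0.8112 s.
Fraction remaining at end-expiration = e^(−Te/τ) = e^(−1.41/0.8112) = 0.1758 → 17.58%.

17.6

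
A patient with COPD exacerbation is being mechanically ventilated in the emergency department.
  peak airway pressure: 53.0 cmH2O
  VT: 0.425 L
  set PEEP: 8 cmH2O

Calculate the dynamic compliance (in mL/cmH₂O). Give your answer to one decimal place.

9.4

Dynamic compliance = Vt / (PIP − PEEP) = 425 / (53.0 − 8) = 425 / 45.0 = 9.444 mL/cmH2O.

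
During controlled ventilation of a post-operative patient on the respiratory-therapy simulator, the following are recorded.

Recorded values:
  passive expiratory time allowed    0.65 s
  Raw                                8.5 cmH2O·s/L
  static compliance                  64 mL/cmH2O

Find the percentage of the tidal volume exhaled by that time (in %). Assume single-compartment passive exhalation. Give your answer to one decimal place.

τ = R × C = 8.5 × 64 mL/cmH2O = 8.5 × 0.064 L/cmH2O = 0.544 s.
Passive exhalation: V(t)/V₀ = e^(−t/τ) = e^(−0.65/0.544) = 0.3027.
Fraction exhaled = 1 − 0.3027 = 0.6973 → 69.73%.

69.7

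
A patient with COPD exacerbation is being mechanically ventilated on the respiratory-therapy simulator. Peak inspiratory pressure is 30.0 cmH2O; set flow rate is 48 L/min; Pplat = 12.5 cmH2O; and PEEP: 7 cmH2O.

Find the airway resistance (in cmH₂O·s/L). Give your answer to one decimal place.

Flow: 48 L/min ÷ 60 = 0.8 L/s.
Raw = (PIP − Pplat) / flow = (30.0 − 12.5) / 0.8 = 17.5 / 0.8 = 21.875 cmH2O·s/L.

21.9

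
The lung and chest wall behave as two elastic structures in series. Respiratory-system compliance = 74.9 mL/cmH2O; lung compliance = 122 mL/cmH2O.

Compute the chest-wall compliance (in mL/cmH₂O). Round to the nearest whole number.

1/Ccw = 1/Crs − 1/CL.
1/Ccw = 1/74.9 − 1/122 = 0.005154.
Ccw = 194.02 mL/cmH2O.

194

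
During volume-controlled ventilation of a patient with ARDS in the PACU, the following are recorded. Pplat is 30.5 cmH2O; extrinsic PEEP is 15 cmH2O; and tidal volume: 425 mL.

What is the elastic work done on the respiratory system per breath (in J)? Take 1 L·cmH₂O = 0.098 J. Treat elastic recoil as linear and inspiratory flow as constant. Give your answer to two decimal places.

0.32

Elastic work ≈ ½ × (Pplat − PEEP) × Vt = 0.5 × (30.5 − 15) × 0.425 L = 0.5 × 15.5 × 0.425 = 3.294 L·cmH2O.
× 0.098 J/(L·cmH2O) → 0.3228 J.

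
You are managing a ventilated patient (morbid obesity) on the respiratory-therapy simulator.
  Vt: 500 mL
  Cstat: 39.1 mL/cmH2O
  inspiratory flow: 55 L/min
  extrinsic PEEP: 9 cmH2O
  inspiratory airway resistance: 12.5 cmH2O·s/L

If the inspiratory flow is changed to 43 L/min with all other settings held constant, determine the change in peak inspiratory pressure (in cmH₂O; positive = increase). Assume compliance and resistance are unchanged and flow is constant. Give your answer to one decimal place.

Flow: 55 L/min ÷ 60 = 0.9167 L/s.
New flow: 43 L/min ÷ 60 = 0.7167 L/s.
PIP = Vt/C + R·V̇ + PEEP (constant-flow equation of motion).
Only the resistive term changes: ΔPIP = R × ΔV̇ = 12.5 × (0.7167 − 0.9167) = 12.5 × -0.2 = -2.5 cmH2O.

-2.5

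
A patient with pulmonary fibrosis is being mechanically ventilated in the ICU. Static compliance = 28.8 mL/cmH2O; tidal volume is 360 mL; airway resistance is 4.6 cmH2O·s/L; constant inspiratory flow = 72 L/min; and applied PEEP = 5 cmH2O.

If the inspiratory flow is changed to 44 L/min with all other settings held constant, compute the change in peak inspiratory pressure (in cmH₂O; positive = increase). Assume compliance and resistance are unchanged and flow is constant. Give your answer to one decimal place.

-2.1

Flow: 72 L/min ÷ 60 = 1.2 L/s.
New flow: 44 L/min ÷ 60 = 0.7333 L/s.
PIP = Vt/C + R·V̇ + PEEP (constant-flow equation of motion).
Only the resistive term changes: ΔPIP = R × ΔV̇ = 4.6 × (0.7333 − 1.2) = 4.6 × -0.4667 = -2.147 cmH2O.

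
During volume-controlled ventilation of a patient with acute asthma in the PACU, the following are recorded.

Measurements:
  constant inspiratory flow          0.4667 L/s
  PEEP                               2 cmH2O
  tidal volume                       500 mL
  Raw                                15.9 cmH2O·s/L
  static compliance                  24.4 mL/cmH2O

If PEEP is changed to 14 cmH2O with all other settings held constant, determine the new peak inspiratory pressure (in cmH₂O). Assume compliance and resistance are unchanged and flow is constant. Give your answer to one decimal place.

PIP = Vt/C + R·V̇ + PEEP (constant-flow equation of motion).
Only the baseline term changes: ΔPIP = ΔPEEP = 14 − 2 = 12.0 cmH2O.
Original PIP = 500/24.4 + 15.9×0.4667 + 2 = 29.912 cmH2O; new PIP = 29.912 + (12.0) = 41.912 cmH2O.

41.9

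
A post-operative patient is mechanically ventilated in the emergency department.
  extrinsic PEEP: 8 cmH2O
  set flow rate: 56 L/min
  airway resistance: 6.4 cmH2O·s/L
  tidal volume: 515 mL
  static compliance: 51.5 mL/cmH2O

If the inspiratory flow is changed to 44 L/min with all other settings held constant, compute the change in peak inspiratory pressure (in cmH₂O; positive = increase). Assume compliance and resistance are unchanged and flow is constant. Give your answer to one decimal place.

-1.3

Flow: 56 L/min ÷ 60 = 0.9333 L/s.
New flow: 44 L/min ÷ 60 = 0.7333 L/s.
PIP = Vt/C + R·V̇ + PEEP (constant-flow equation of motion).
Only the resistive term changes: ΔPIP = R × ΔV̇ = 6.4 × (0.7333 − 0.9333) = 6.4 × -0.2 = -1.28 cmH2O.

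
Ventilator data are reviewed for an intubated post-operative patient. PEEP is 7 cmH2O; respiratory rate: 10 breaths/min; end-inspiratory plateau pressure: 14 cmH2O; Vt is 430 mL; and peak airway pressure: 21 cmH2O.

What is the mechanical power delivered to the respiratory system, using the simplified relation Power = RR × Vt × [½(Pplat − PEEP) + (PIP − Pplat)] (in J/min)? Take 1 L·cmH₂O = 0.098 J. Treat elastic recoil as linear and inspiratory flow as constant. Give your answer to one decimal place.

Per-breath work = Vt × [½(Pplat−PEEP) + (PIP−Pplat)] = 0.430 × [0.5×7.0 + 7.0] = 0.430 × 10.5 = 4.515 L·cmH2O.
Power = 10 × 4.515 = 45.15 L·cmH2O/min.
× 0.098 J/(L·cmH2O) → 4.425 J/min.

4.4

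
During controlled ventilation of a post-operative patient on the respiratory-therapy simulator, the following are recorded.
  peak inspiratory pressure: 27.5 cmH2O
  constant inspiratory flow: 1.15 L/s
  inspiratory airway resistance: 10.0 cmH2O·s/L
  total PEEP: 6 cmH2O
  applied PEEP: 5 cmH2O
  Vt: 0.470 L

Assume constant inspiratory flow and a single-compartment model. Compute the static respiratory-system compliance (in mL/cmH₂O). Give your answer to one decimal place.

47.0

Total PEEP = 6 cmH2O (set 5 + intrinsic 1); this is the baseline alveolar pressure.
Equation of motion (constant flow): PIP = Vt/C + R·V̇ + PEEP.
Vt/C = PIP − R·V̇ − PEEP = 27.5 − 10.0×1.15 − 6 = 27.5 − 11.5 − 6 = 10.0 cmH2O.
C = Vt / 10.0 = 470 / 10.0 = 47.0 mL/cmH2O.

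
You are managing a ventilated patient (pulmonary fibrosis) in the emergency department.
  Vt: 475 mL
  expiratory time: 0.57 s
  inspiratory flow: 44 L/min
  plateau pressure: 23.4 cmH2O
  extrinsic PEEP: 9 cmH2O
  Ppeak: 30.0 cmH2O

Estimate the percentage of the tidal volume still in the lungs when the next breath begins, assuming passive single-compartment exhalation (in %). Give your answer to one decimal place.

14.7

Flow: 44 L/min ÷ 60 = 0.7333 L/s.
R = (PIP − Pplat)/V̇ = (30.0 − 23.4) / 0.7333 = 6.6/0.7333 = 9.0 cmH2O·s/L.
C = Vt/(Pplat − PEEP) = 475.0 / (23.4 − 9) = 475.0/14.4 = 32.986 mL/cmH2O.
τ = R × C = 9.0 × 0.03299 L/cmH2O = 0.2969 s.
Fraction remaining at end-expiration = e^(−Te/τ) = e^(−0.57/0.2969) = 0.1466 → 14.66%.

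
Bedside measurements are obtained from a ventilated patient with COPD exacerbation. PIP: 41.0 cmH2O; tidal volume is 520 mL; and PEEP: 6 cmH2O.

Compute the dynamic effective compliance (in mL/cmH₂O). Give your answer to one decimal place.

14.9

Dynamic compliance = Vt / (PIP − PEEP) = 520 / (41.0 − 6) = 520 / 35.0 = 14.857 mL/cmH2O.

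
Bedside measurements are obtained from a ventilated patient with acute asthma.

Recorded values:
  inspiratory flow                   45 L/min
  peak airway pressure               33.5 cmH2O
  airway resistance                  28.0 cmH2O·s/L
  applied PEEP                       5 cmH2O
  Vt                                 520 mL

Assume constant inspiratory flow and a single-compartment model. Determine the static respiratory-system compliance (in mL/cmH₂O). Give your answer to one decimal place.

69.3

Flow: 45 L/min ÷ 60 = 0.75 L/s.
Equation of motion (constant flow): PIP = Vt/C + R·V̇ + PEEP.
Vt/C = PIP − R·V̇ − PEEP = 33.5 − 28.0×0.75 − 5 = 33.5 − 21.0 − 5 = 7.5 cmH2O.
C = Vt / 7.5 = 520 / 7.5 = 69.333 mL/cmH2O.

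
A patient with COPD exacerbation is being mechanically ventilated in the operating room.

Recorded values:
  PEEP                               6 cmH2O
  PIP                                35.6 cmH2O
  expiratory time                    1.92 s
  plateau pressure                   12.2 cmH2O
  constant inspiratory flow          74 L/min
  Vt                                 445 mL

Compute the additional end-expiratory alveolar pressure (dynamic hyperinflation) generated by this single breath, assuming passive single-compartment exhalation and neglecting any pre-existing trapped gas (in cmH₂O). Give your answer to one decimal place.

Flow: 74 L/min ÷ 60 = 1.2333 L/s.
R = (PIP − Pplat)/V̇ = (35.6 − 12.2) / 1.2333 = 23.4/1.2333 = 18.973 cmH2O·s/L.
C = Vt/(Pplat − PEEP) = 445.0 / (12.2 − 6) = 445.0/6.2 = 71.774 mL/cmH2O.
τ = R × C = 18.973 × 0.07177 L/cmH2O = 1.362 s.
Fraction remaining = e^(−Te/τ) = e^(−1.92/1.362) = 0.2442; trapped volume = 445.0 × 0.2442 = 108.67 mL.
Additional alveolar pressure from trapping ≈ V_trapped / C = 108.67 / 71.774 = 1.514 cmH2O.

1.5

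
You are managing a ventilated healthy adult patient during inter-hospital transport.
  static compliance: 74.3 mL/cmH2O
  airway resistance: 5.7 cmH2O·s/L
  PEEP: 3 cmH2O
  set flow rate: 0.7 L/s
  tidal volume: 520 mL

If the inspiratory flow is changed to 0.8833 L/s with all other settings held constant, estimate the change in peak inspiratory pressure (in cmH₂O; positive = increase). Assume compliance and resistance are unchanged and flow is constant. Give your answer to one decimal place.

PIP = Vt/C + R·V̇ + PEEP (constant-flow equation of motion).
Only the resistive term changes: ΔPIP = R × ΔV̇ = 5.7 × (0.8833 − 0.7) = 5.7 × 0.1833 = 1.045 cmH2O.

1.0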